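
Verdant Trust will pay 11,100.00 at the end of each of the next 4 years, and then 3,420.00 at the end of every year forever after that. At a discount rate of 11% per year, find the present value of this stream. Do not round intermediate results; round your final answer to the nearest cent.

54917.69

PV of 4-year annuity: 11,100.00 × [1 − (1+0.11)^−4] / 0.11 = 34437.14715
Perpetuity value at year 4: 3,420.00 / 0.11 = 31090.90909
PV of perpetuity: 31090.90909 / (1+0.11)^4 = 20480.54483
Total PV = 34437.14715 + 20480.54483 = 54917.69199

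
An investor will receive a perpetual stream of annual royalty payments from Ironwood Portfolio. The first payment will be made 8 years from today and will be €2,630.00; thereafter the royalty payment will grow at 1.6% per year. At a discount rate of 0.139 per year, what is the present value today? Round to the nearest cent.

€8597.75

Value at end of year 7: C₁ / (r − g) = €2,630.00 / (0.139 − 0.016) = €21,382.1138
Discount to today: PV = €21,382.1138 / (1 + 0.139)^7 = €21,382.1138 / 2.486944 = €8,597.75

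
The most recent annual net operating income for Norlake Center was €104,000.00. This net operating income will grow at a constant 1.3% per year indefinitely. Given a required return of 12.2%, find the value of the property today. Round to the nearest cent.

D₁ = D₀ × (1 + g) = €104,000.00 × 1.013 = €105,352.0000
Growing perpetuity: P = D₁ / (r − g) = €105,352.0000 / (0.122 − 0.013) = €966,532.11

€966532.11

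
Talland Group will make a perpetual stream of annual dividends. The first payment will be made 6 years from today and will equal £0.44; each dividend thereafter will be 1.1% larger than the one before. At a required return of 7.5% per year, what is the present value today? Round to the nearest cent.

Value at end of year 5: C₁ / (r − g) = £0.44 / (0.075 − 0.011) = £6.8750
Discount to today: PV = £6.8750 / (1 + 0.075)^5 = £6.8750 / 1.435629 = £4.79

£4.79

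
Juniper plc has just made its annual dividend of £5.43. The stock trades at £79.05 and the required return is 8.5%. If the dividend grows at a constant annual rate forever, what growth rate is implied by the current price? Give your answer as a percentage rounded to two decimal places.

1.53%

P = D₀(1+g)/(r−g) ⇒ P(r−g) = D₀(1+g) ⇒ g(P+D₀) = P·r − D₀
g = (P·r − D₀)/(P + D₀) = (£79.05×0.085 − £5.43) / (£79.05 + £5.43) = 0.015261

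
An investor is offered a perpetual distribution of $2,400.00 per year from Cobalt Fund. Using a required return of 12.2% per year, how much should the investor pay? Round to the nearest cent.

$19672.13

Level perpetuity: PV = C / r = $2,400.00 / 0.122 = $19,672.13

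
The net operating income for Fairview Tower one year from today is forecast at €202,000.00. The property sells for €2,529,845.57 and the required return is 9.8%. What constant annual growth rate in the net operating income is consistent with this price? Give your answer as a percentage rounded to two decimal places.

P = D₁/(r−g) ⇒ g = r − D₁/P = 0.098 − €202,000.00/€2,529,845.57 = 0.018153

1.82%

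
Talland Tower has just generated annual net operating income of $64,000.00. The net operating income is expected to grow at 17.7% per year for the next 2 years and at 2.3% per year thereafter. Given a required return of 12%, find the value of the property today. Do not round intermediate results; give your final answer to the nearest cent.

$883356.70

D_1 = 75328.00000
D_2 = 88661.05600
Terminal value at year 2: TV = D_2×(1+g_2)/(r−g_2) = 90700.26029/0.097 = 935054.22977
P_0 = D_1/(1+r)^1 + D_2/(1+r)^2 + TV/(1+r)^2
    = 67257.14286 + 70680.05102 + 745419.50715 = 883356.70103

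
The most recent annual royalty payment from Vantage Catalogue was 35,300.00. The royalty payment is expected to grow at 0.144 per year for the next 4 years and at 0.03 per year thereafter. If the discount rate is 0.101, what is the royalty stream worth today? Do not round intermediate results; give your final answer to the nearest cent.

D_1 = 40383.20000
D_2 = 46198.38080
D_3 = 52850.94764
D_4 = 60461.48409
Terminal value at year 4: TV = D_4×(1+g_2)/(r−g_2) = 62275.32862/0.071 = 877117.30447
P_0 = D_1/(1+r)^1 + D_2/(1+r)^2 + D_3/(1+r)^3 + D_4/(1+r)^4 + TV/(1+r)^4
    = 36678.65577 + 38111.15549 + 39599.60207 + 41146.18054 + 596909.37965 = 752444.97352

752444.97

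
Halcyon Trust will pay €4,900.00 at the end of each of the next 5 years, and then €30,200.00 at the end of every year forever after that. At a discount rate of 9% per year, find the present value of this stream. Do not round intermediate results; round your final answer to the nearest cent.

€237147.38

PV of 5-year annuity: €4,900.00 × [1 − (1+0.09)^−5] / 0.09 = 19059.29119
Perpetuity value at year 5: €30,200.00 / 0.09 = 335555.55556
PV of perpetuity: 335555.55556 / (1+0.09)^5 = 218088.08740
Total PV = 19059.29119 + 218088.08740 = 237147.37859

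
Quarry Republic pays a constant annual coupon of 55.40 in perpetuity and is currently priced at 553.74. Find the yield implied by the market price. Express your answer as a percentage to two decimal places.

10.00%

P = C/r ⇒ r = C/P = 55.40/553.74 = 0.100047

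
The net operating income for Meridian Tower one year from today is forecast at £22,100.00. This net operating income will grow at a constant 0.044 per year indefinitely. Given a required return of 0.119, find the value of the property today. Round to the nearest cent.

£294666.67

Growing perpetuity: P = D₁ / (r − g) = £22,100.0000 / (0.119 − 0.044) = £294,666.67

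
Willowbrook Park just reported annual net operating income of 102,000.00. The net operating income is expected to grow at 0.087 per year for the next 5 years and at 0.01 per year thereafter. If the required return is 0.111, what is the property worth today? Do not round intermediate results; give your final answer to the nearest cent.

D_1 = 110874.00000
D_2 = 120520.03800
D_3 = 131005.28131
D_4 = 142402.74078
D_5 = 154791.77923
Terminal value at year 5: TV = D_5×(1+g_2)/(r−g_2) = 156339.69702/0.101 = 1547917.79227
P_0 = D_1/(1+r)^1 + D_2/(1+r)^2 + D_3/(1+r)^3 + D_4/(1+r)^4 + D_5/(1+r)^5 + TV/(1+r)^5
    = 99796.57966 + 97640.75796 + 95531.50666 + 93467.81975 + 91448.71293 + 914487.12929 = 1392372.50623

1392372.51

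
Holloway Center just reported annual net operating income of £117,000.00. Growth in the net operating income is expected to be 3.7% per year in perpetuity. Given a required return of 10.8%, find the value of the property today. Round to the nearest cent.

D₁ = D₀ × (1 + g) = £117,000.00 × 1.037 = £121,329.0000
Growing perpetuity: P = D₁ / (r − g) = £121,329.0000 / (0.108 − 0.037) = £1,708,859.15

£1708859.15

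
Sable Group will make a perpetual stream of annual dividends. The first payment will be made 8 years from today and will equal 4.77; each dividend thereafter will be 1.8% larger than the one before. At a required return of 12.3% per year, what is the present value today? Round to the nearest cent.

Value at end of year 7: C₁ / (r − g) = 4.77 / (0.123 − 0.018) = 45.4286
Discount to today: PV = 45.4286 / (1 + 0.123)^7 = 45.4286 / 2.252466 = 20.17

20.17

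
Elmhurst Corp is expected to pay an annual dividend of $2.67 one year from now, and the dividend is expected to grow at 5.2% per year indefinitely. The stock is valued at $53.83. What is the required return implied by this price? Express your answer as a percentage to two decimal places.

P = D₁/(r − g) ⇒ r = D₁/P + g = $2.6700/$53.83 + 0.052 = 0.049601 + 0.052 = 0.101601

10.16%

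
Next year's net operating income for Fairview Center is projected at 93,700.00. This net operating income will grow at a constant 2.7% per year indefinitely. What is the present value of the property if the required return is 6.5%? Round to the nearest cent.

2465789.47

Growing perpetuity: P = D₁ / (r − g) = 93,700.0000 / (0.065 − 0.027) = 2,465,789.47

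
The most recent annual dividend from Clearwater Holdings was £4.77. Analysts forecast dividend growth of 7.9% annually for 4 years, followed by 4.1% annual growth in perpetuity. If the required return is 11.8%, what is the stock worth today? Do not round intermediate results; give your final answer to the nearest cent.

£73.42

D_1 = 5.14683
D_2 = 5.55343
D_3 = 5.99215
D_4 = 6.46553
Terminal value at year 4: TV = D_4×(1+g_2)/(r−g_2) = 6.73062/0.077 = 87.41061
P_0 = D_1/(1+r)^1 + D_2/(1+r)^2 + D_3/(1+r)^3 + D_4/(1+r)^4 + TV/(1+r)^4
    = 4.60360 + 4.44301 + 4.28802 + 4.13844 + 55.94960 = 73.42268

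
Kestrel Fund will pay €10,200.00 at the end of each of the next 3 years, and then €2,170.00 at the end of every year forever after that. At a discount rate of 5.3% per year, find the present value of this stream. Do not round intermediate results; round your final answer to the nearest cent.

PV of 3-year annuity: €10,200.00 × [1 − (1+0.053)^−3] / 0.053 = 27621.71816
Perpetuity value at year 3: €2,170.00 / 0.053 = 40943.39623
PV of perpetuity: 40943.39623 / (1+0.053)^3 = 35067.01109
Total PV = 27621.71816 + 35067.01109 = 62688.72925

€62688.73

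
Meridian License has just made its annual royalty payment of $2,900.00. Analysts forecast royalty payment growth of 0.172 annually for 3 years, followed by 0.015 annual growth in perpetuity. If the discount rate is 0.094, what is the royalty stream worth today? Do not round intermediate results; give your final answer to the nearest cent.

$55811.40

D_1 = 3398.80000
D_2 = 3983.39360
D_3 = 4668.53730
Terminal value at year 3: TV = D_3×(1+g_2)/(r−g_2) = 4738.56536/0.079 = 59981.83998
P_0 = D_1/(1+r)^1 + D_2/(1+r)^2 + D_3/(1+r)^3 + TV/(1+r)^3
    = 3106.76417 + 3328.27021 + 3565.56918 + 45810.79387 = 55811.39743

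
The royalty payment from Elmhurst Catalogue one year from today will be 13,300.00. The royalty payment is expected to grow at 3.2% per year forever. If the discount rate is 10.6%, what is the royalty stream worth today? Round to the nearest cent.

Growing perpetuity: P = D₁ / (r − g) = 13,300.0000 / (0.106 − 0.032) = 179,729.73

179729.73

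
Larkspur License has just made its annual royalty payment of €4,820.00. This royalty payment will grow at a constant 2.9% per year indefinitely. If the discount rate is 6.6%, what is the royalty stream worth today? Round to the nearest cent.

D₁ = D₀ × (1 + g) = €4,820.00 × 1.029 = €4,959.7800
Growing perpetuity: P = D₁ / (r − g) = €4,959.7800 / (0.066 − 0.029) = €134,048.11

€134048.11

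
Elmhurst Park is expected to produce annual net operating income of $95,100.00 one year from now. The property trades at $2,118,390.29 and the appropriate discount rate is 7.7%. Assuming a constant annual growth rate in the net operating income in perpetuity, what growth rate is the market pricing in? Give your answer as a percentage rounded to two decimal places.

3.21%

P = D₁/(r−g) ⇒ g = r − D₁/P = 0.077 − $95,100.00/$2,118,390.29 = 0.032107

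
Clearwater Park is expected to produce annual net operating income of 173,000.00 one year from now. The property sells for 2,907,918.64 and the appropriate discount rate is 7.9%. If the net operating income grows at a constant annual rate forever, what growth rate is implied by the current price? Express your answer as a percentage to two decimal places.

P = D₁/(r−g) ⇒ g = r − D₁/P = 0.079 − 173,000.00/2,907,918.64 = 0.019507

1.95%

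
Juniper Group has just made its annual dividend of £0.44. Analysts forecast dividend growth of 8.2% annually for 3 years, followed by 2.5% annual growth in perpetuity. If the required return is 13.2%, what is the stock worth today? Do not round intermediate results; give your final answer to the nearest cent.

£4.89

D_1 = 0.47608
D_2 = 0.51512
D_3 = 0.55736
Terminal value at year 3: TV = D_3×(1+g_2)/(r−g_2) = 0.57129/0.107 = 5.33918
P_0 = D_1/(1+r)^1 + D_2/(1+r)^2 + D_3/(1+r)^3 + TV/(1+r)^3
    = 0.42057 + 0.40199 + 0.38423 + 3.68074 = 4.88753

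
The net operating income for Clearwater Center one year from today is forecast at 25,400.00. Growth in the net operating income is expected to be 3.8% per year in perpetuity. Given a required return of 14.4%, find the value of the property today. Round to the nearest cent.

239622.64

Growing perpetuity: P = D₁ / (r − g) = 25,400.0000 / (0.144 − 0.038) = 239,622.64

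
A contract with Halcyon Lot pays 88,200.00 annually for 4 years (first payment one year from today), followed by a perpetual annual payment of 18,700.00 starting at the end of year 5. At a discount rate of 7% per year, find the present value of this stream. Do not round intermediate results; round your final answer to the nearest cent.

502554.04

PV of 4-year annuity: 88,200.00 × [1 − (1+0.07)^−4] / 0.07 = 298752.03282
Perpetuity value at year 4: 18,700.00 / 0.07 = 267142.85714
PV of perpetuity: 267142.85714 / (1+0.07)^4 = 203802.00665
Total PV = 298752.03282 + 203802.00665 = 502554.03947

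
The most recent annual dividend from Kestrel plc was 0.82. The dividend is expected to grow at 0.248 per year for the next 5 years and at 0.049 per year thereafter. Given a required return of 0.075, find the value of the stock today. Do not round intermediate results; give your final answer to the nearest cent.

76.33

D_1 = 1.02336
D_2 = 1.27715
D_3 = 1.59389
D_4 = 1.98917
D_5 = 2.48249
Terminal value at year 5: TV = D_5×(1+g_2)/(r−g_2) = 2.60413/0.026 = 100.15876
P_0 = D_1/(1+r)^1 + D_2/(1+r)^2 + D_3/(1+r)^3 + D_4/(1+r)^4 + D_5/(1+r)^5 + TV/(1+r)^5
    = 0.95196 + 1.10516 + 1.28302 + 1.48949 + 1.72920 + 69.76645 = 76.32528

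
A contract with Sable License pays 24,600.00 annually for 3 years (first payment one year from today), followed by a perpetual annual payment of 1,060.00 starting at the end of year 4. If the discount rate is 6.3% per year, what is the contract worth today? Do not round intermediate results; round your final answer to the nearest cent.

79400.47

PV of 3-year annuity: 24,600.00 × [1 − (1+0.063)^−3] / 0.063 = 65392.81237
Perpetuity value at year 3: 1,060.00 / 0.063 = 16825.39683
PV of perpetuity: 16825.39683 / (1+0.063)^3 = 14007.65776
Total PV = 65392.81237 + 14007.65776 = 79400.47012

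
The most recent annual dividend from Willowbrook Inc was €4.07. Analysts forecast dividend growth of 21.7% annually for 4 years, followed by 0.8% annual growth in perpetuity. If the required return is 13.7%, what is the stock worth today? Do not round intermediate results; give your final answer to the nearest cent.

€61.10

D_1 = 4.95319
D_2 = 6.02803
D_3 = 7.33612
D_4 = 8.92805
Terminal value at year 4: TV = D_4×(1+g_2)/(r−g_2) = 8.99948/0.129 = 69.76338
P_0 = D_1/(1+r)^1 + D_2/(1+r)^2 + D_3/(1+r)^3 + D_4/(1+r)^4 + TV/(1+r)^4
    = 4.35637 + 4.66288 + 4.99097 + 5.34214 + 41.74319 = 61.09555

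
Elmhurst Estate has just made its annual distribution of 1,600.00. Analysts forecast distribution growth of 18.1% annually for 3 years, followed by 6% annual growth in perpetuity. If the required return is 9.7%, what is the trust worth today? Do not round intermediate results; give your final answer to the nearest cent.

D_1 = 1889.60000
D_2 = 2231.61760
D_3 = 2635.54039
Terminal value at year 3: TV = D_3×(1+g_2)/(r−g_2) = 2793.67281/0.037 = 75504.67051
P_0 = D_1/(1+r)^1 + D_2/(1+r)^2 + D_3/(1+r)^3 + TV/(1+r)^3
    = 1722.51595 + 1854.41325 + 1996.41026 + 57194.45605 = 62767.79551

62767.80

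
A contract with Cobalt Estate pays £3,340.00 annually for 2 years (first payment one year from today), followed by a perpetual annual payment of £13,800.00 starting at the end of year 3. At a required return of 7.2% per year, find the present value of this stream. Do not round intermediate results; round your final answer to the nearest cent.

PV of 2-year annuity: £3,340.00 × [1 − (1+0.072)^−2] / 0.072 = 6022.08176
Perpetuity value at year 2: £13,800.00 / 0.072 = 191666.66667
PV of perpetuity: 191666.66667 / (1+0.072)^2 = 166785.01151
Total PV = 6022.08176 + 166785.01151 = 172807.09327

£172807.09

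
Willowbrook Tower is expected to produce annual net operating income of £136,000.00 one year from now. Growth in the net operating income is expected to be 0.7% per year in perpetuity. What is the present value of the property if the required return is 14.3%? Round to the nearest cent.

Growing perpetuity: P = D₁ / (r − g) = £136,000.0000 / (0.143 − 0.007) = £1,000,000.00

£1000000.00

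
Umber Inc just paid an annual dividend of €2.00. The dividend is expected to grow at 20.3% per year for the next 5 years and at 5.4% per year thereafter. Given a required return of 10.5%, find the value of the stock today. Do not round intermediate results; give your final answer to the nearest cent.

€76.21

D_1 = 2.40600
D_2 = 2.89442
D_3 = 3.48198
D_4 = 4.18883
D_5 = 5.03916
Terminal value at year 5: TV = D_5×(1+g_2)/(r−g_2) = 5.31127/0.051 = 104.14264
P_0 = D_1/(1+r)^1 + D_2/(1+r)^2 + D_3/(1+r)^3 + D_4/(1+r)^4 + D_5/(1+r)^5 + TV/(1+r)^5
    = 2.17738 + 2.37048 + 2.58071 + 2.80959 + 3.05877 + 63.21457 = 76.21150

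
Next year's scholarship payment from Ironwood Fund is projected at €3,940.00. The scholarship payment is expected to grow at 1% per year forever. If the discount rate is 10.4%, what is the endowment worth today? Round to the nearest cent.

Growing perpetuity: P = D₁ / (r − g) = €3,940.0000 / (0.104 − 0.01) = €41,914.89

€41914.89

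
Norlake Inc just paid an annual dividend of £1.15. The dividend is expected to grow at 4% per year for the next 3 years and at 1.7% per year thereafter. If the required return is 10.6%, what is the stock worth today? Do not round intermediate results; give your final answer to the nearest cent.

D_1 = 1.19600
D_2 = 1.24384
D_3 = 1.29359
Terminal value at year 3: TV = D_3×(1+g_2)/(r−g_2) = 1.31558/0.089 = 14.78185
P_0 = D_1/(1+r)^1 + D_2/(1+r)^2 + D_3/(1+r)^3 + TV/(1+r)^3
    = 1.08137 + 1.01684 + 0.95616 + 10.92606 = 13.98044

£13.98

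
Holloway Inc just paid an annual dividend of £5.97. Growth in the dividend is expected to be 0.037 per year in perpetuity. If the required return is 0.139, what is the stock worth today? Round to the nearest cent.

£60.70

D₁ = D₀ × (1 + g) = £5.97 × 1.037 = £6.1909
Growing perpetuity: P = D₁ / (r − g) = £6.1909 / (0.139 − 0.037) = £60.70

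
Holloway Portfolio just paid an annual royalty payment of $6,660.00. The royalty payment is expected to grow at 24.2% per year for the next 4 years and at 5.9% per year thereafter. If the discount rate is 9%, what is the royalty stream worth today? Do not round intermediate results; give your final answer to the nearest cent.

D_1 = 8271.72000
D_2 = 10273.47624
D_3 = 12759.65749
D_4 = 15847.49460
Terminal value at year 4: TV = D_4×(1+g_2)/(r−g_2) = 16782.49678/0.031 = 541370.86401
P_0 = D_1/(1+r)^1 + D_2/(1+r)^2 + D_3/(1+r)^3 + D_4/(1+r)^4 + TV/(1+r)^4
    = 7588.73394 + 8646.97941 + 9852.79673 + 11226.76471 + 383520.76860 = 420836.04339

$420836.04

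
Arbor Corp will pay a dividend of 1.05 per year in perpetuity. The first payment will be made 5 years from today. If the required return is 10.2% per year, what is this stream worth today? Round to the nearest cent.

6.98

Value at end of year 4: C / r = 1.05 / 0.102 = 10.2941
Discount to today: PV = 10.2941 / (1 + 0.102)^4 = 10.2941 / 1.474777 = 6.98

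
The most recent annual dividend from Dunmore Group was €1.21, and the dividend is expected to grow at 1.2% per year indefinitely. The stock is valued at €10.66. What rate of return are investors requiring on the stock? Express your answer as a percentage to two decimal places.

12.69%

D₁ = €1.21 × 1.012 = €1.2245
P = D₁/(r − g) ⇒ r = D₁/P + g = €1.2245/€10.66 + 0.012 = 0.114871 + 0.012 = 0.126871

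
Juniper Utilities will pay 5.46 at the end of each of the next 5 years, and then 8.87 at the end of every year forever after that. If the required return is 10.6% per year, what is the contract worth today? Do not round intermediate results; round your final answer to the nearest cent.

70.95

PV of 5-year annuity: 5.46 × [1 − (1+0.106)^−5] / 0.106 = 20.38431
Perpetuity value at year 5: 8.87 / 0.106 = 83.67925
PV of perpetuity: 83.67925 / (1+0.106)^5 = 50.56408
Total PV = 20.38431 + 50.56408 = 70.94839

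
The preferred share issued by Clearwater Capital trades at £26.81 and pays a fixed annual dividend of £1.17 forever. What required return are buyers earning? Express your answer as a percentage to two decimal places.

P = C/r ⇒ r = C/P = £1.17/£26.81 = 0.043640

4.36%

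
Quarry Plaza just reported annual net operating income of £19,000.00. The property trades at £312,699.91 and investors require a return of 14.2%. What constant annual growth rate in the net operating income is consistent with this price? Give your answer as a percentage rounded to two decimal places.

7.66%

P = D₀(1+g)/(r−g) ⇒ P(r−g) = D₀(1+g) ⇒ g(P+D₀) = P·r − D₀
g = (P·r − D₀)/(P + D₀) = (£312,699.91×0.142 − £19,000.00) / (£312,699.91 + £19,000.00) = 0.076585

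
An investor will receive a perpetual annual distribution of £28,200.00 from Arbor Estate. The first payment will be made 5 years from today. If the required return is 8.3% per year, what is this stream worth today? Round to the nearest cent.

Value at end of year 4: C / r = £28,200.00 / 0.083 = £339,759.0361
Discount to today: PV = £339,759.0361 / (1 + 0.083)^4 = £339,759.0361 / 1.375669 = £246,977.39

£246977.39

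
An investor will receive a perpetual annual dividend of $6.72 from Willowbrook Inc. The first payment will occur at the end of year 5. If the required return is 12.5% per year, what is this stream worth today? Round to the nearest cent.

$33.56

Value at end of year 4: C / r = $6.72 / 0.125 = $53.7600
Discount to today: PV = $53.7600 / (1 + 0.125)^4 = $53.7600 / 1.601807 = $33.56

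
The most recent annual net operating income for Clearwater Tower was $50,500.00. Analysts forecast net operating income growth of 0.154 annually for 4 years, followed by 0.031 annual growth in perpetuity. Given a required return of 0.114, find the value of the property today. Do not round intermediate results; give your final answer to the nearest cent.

D_1 = 58277.00000
D_2 = 67251.65800
D_3 = 77608.41333
D_4 = 89560.10899
Terminal value at year 4: TV = D_4×(1+g_2)/(r−g_2) = 92336.47236/0.083 = 1112487.61884
P_0 = D_1/(1+r)^1 + D_2/(1+r)^2 + D_3/(1+r)^3 + D_4/(1+r)^4 + TV/(1+r)^4
    = 52313.28546 + 54191.67991 + 56137.52120 + 58153.23112 + 722361.22024 = 943156.93792

$943156.94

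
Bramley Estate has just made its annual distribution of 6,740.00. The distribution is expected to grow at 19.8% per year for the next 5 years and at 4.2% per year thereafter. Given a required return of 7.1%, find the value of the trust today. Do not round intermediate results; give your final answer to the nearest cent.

D_1 = 8074.52000
D_2 = 9673.27496
D_3 = 11588.58340
D_4 = 13883.12292
D_5 = 16631.98125
Terminal value at year 5: TV = D_5×(1+g_2)/(r−g_2) = 17330.52447/0.029 = 597604.29192
P_0 = D_1/(1+r)^1 + D_2/(1+r)^2 + D_3/(1+r)^3 + D_4/(1+r)^4 + D_5/(1+r)^5 + TV/(1+r)^5
    = 7539.23436 + 8433.24254 + 9433.26290 + 10551.86644 + 11803.11484 + 424098.12629 = 471858.84737

471858.85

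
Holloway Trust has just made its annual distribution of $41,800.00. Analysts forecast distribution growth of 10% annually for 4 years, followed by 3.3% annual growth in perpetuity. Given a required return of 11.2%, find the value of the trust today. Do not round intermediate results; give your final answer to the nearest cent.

$686098.32

D_1 = 45980.00000
D_2 = 50578.00000
D_3 = 55635.80000
D_4 = 61199.38000
Terminal value at year 4: TV = D_4×(1+g_2)/(r−g_2) = 63218.95954/0.079 = 800239.99418
P_0 = D_1/(1+r)^1 + D_2/(1+r)^2 + D_3/(1+r)^3 + D_4/(1+r)^4 + TV/(1+r)^4
    = 41348.92086 + 40902.70949 + 40461.31334 + 40024.68046 + 523360.69518 = 686098.31933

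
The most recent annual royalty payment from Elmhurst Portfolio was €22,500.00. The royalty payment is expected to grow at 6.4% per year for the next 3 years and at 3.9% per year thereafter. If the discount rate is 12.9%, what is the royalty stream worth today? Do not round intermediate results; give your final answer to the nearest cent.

€277441.22

D_1 = 23940.00000
D_2 = 25472.16000
D_3 = 27102.37824
Terminal value at year 3: TV = D_3×(1+g_2)/(r−g_2) = 28159.37099/0.09 = 312881.89990
P_0 = D_1/(1+r)^1 + D_2/(1+r)^2 + D_3/(1+r)^3 + TV/(1+r)^3
    = 21204.60585 + 19983.79151 + 18833.26322 + 217419.56091 = 277441.22149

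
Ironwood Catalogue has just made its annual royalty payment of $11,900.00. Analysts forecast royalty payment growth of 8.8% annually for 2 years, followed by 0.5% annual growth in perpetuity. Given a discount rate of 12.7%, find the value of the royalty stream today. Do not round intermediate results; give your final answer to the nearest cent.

D_1 = 12947.20000
D_2 = 14086.55360
Terminal value at year 2: TV = D_2×(1+g_2)/(r−g_2) = 14156.98637/0.122 = 116040.87187
P_0 = D_1/(1+r)^1 + D_2/(1+r)^2 + TV/(1+r)^2
    = 11488.19876 + 11090.64796 + 91361.48523 = 113940.33194

$113940.33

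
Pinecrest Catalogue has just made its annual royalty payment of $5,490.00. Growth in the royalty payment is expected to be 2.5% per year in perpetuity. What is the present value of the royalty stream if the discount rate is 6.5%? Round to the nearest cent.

D₁ = D₀ × (1 + g) = $5,490.00 × 1.025 = $5,627.2500
Growing perpetuity: P = D₁ / (r − g) = $5,627.2500 / (0.065 − 0.025) = $140,681.25

$140681.25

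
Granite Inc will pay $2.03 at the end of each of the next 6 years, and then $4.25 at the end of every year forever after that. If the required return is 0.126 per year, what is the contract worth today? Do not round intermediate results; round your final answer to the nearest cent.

PV of 6-year annuity: $2.03 × [1 − (1+0.126)^−6] / 0.126 = 8.20623
Perpetuity value at year 6: $4.25 / 0.126 = 33.73016
PV of perpetuity: 33.73016 / (1+0.126)^6 = 16.54962
Total PV = 8.20623 + 16.54962 = 24.75585

$24.76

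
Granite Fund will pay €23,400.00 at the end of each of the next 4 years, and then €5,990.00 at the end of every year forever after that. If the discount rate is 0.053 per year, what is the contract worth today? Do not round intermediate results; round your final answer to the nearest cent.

€174326.07

PV of 4-year annuity: €23,400.00 × [1 − (1+0.053)^−4] / 0.053 = 82400.25742
Perpetuity value at year 4: €5,990.00 / 0.053 = 113018.86792
PV of perpetuity: 113018.86792 / (1+0.053)^4 = 91925.81058
Total PV = 82400.25742 + 91925.81058 = 174326.06800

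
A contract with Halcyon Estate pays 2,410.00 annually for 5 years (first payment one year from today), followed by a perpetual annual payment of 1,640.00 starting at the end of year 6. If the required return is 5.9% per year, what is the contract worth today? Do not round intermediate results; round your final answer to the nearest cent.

31048.97

PV of 5-year annuity: 2,410.00 × [1 − (1+0.059)^−5] / 0.059 = 10179.47346
Perpetuity value at year 5: 1,640.00 / 0.059 = 27796.61017
PV of perpetuity: 27796.61017 / (1+0.059)^5 = 20869.49960
Total PV = 10179.47346 + 20869.49960 = 31048.97306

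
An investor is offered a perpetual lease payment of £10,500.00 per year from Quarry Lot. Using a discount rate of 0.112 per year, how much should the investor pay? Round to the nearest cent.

Level perpetuity: PV = C / r = £10,500.00 / 0.112 = £93,750.00

£93750.00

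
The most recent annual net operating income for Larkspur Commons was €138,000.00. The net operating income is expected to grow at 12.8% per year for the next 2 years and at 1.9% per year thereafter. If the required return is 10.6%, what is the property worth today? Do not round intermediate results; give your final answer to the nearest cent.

€1965577.10

D_1 = 155664.00000
D_2 = 175588.99200
Terminal value at year 2: TV = D_2×(1+g_2)/(r−g_2) = 178925.18285/0.087 = 2056611.29710
P_0 = D_1/(1+r)^1 + D_2/(1+r)^2 + TV/(1+r)^2
    = 140745.02712 + 143544.65696 + 1681287.41887 = 1965577.10295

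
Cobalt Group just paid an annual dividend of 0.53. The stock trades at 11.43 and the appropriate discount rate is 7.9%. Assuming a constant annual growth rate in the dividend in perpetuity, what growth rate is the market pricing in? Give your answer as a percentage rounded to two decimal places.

3.12%

P = D₀(1+g)/(r−g) ⇒ P(r−g) = D₀(1+g) ⇒ g(P+D₀) = P·r − D₀
g = (P·r − D₀)/(P + D₀) = (11.43×0.079 − 0.53) / (11.43 + 0.53) = 0.031185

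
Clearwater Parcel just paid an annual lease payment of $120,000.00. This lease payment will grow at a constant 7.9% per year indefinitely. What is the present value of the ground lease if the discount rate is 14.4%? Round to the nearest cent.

D₁ = D₀ × (1 + g) = $120,000.00 × 1.079 = $129,480.0000
Growing perpetuity: P = D₁ / (r − g) = $129,480.0000 / (0.144 − 0.079) = $1,992,000.00

$1992000.00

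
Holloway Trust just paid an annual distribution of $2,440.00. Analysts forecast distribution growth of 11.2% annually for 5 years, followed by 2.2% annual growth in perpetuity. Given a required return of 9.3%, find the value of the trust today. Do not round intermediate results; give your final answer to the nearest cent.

$51134.13

D_1 = 2713.28000
D_2 = 3017.16736
D_3 = 3355.09010
D_4 = 3730.86020
D_5 = 4148.71654
Terminal value at year 5: TV = D_5×(1+g_2)/(r−g_2) = 4239.98830/0.071 = 59718.14510
P_0 = D_1/(1+r)^1 + D_2/(1+r)^2 + D_3/(1+r)^3 + D_4/(1+r)^4 + D_5/(1+r)^5 + TV/(1+r)^5
    = 2482.41537 + 2525.56806 + 2569.47089 + 2614.13690 + 2659.57935 + 38282.95914 = 51134.12972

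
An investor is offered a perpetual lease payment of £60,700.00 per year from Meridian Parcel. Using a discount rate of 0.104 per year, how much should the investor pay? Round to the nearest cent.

Level perpetuity: PV = C / r = £60,700.00 / 0.104 = £583,653.85

£583653.85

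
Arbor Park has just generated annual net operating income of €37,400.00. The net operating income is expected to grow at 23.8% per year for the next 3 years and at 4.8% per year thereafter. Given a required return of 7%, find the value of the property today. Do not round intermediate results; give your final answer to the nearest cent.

D_1 = 46301.20000
D_2 = 57320.88560
D_3 = 70963.25637
Terminal value at year 3: TV = D_3×(1+g_2)/(r−g_2) = 74369.49268/0.022 = 3380431.48540
P_0 = D_1/(1+r)^1 + D_2/(1+r)^2 + D_3/(1+r)^3 + TV/(1+r)^3
    = 43272.14953 + 50066.28142 + 57927.15551 + 2759439.04450 = 2910704.63097

€2910704.63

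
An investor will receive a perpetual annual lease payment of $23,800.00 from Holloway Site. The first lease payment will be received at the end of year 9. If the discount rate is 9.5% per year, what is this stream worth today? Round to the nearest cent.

$121210.54

Value at end of year 8: C / r = $23,800.00 / 0.095 = $250,526.3158
Discount to today: PV = $250,526.3158 / (1 + 0.095)^8 = $250,526.3158 / 2.066869 = $121,210.54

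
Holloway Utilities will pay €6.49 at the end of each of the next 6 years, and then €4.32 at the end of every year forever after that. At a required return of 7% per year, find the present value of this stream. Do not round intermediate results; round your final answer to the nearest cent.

PV of 6-year annuity: €6.49 × [1 − (1+0.07)^−6] / 0.07 = 30.93484
Perpetuity value at year 6: €4.32 / 0.07 = 61.71429
PV of perpetuity: 61.71429 / (1+0.07)^6 = 41.12283
Total PV = 30.93484 + 41.12283 = 72.05768

€72.06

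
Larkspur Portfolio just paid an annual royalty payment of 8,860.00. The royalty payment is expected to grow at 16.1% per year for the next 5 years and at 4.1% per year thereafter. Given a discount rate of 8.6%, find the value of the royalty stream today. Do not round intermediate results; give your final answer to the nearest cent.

D_1 = 10286.46000
D_2 = 11942.58006
D_3 = 13865.33545
D_4 = 16097.65446
D_5 = 18689.37682
Terminal value at year 5: TV = D_5×(1+g_2)/(r−g_2) = 19455.64127/0.045 = 432347.58388
P_0 = D_1/(1+r)^1 + D_2/(1+r)^2 + D_3/(1+r)^3 + D_4/(1+r)^4 + D_5/(1+r)^5 + TV/(1+r)^5
    = 9471.87845 + 10126.01371 + 10825.32404 + 11572.92930 + 12372.16474 + 286209.41109 = 340577.72133

340577.72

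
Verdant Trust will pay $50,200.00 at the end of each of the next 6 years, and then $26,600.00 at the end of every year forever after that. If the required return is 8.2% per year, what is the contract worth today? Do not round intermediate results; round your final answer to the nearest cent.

PV of 6-year annuity: $50,200.00 × [1 − (1+0.082)^−6] / 0.082 = 230667.22369
Perpetuity value at year 6: $26,600.00 / 0.082 = 324390.24390
PV of perpetuity: 324390.24390 / (1+0.082)^6 = 202164.18514
Total PV = 230667.22369 + 202164.18514 = 432831.40882

$432831.41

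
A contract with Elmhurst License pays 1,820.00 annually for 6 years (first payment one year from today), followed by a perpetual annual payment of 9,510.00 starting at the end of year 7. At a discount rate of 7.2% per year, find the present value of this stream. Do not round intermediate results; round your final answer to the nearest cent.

95653.87

PV of 6-year annuity: 1,820.00 × [1 − (1+0.072)^−6] / 0.072 = 8621.79821
Perpetuity value at year 6: 9,510.00 / 0.072 = 132083.33333
PV of perpetuity: 132083.33333 / (1+0.072)^6 = 87032.06906
Total PV = 8621.79821 + 87032.06906 = 95653.86727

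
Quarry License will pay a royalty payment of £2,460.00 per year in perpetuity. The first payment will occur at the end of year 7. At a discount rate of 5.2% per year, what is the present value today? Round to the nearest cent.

£34900.96

Value at end of year 6: C / r = £2,460.00 / 0.052 = £47,307.6923
Discount to today: PV = £47,307.6923 / (1 + 0.052)^6 = £47,307.6923 / 1.355484 = £34,900.96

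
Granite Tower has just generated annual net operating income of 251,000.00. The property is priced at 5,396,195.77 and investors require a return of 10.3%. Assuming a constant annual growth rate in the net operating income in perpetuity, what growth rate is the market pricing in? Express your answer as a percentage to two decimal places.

5.40%

P = D₀(1+g)/(r−g) ⇒ P(r−g) = D₀(1+g) ⇒ g(P+D₀) = P·r − D₀
g = (P·r − D₀)/(P + D₀) = (5,396,195.77×0.103 − 251,000.00) / (5,396,195.77 + 251,000.00) = 0.053975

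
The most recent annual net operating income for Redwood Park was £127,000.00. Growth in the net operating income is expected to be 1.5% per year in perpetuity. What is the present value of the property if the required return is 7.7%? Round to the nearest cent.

D₁ = D₀ × (1 + g) = £127,000.00 × 1.015 = £128,905.0000
Growing perpetuity: P = D₁ / (r − g) = £128,905.0000 / (0.077 − 0.015) = £2,079,112.90

£2079112.90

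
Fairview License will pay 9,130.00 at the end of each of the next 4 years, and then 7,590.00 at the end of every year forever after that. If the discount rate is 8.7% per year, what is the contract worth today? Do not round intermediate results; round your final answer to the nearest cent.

PV of 4-year annuity: 9,130.00 × [1 − (1+0.087)^−4] / 0.087 = 29774.46756
Perpetuity value at year 4: 7,590.00 / 0.087 = 87241.37931
PV of perpetuity: 87241.37931 / (1+0.087)^4 = 62489.11110
Total PV = 29774.46756 + 62489.11110 = 92263.57866

92263.58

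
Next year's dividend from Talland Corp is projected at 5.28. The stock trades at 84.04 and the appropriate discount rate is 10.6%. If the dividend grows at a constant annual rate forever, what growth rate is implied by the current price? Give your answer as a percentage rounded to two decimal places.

P = D₁/(r−g) ⇒ g = r − D₁/P = 0.106 − 5.28/84.04 = 0.043173

4.32%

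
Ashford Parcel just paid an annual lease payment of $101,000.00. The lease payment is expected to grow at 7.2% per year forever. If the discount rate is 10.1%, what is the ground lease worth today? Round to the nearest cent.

$3733517.24

D₁ = D₀ × (1 + g) = $101,000.00 × 1.072 = $108,272.0000
Growing perpetuity: P = D₁ / (r − g) = $108,272.0000 / (0.101 − 0.072) = $3,733,517.24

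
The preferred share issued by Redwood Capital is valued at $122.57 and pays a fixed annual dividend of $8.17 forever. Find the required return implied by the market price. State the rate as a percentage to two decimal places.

6.67%

P = C/r ⇒ r = C/P = $8.17/$122.57 = 0.066656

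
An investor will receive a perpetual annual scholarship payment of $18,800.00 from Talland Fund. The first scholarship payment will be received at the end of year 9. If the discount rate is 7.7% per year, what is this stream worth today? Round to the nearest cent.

$134878.12

Value at end of year 8: C / r = $18,800.00 / 0.077 = $244,155.8442
Discount to today: PV = $244,155.8442 / (1 + 0.077)^8 = $244,155.8442 / 1.810196 = $134,878.12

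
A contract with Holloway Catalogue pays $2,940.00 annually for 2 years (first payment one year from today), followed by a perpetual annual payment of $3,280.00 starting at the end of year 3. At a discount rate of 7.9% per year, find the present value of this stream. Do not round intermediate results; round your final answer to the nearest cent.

$40911.85

PV of 2-year annuity: $2,940.00 × [1 − (1+0.079)^−2] / 0.079 = 5249.99549
Perpetuity value at year 2: $3,280.00 / 0.079 = 41518.98734
PV of perpetuity: 41518.98734 / (1+0.079)^2 = 35661.84952
Total PV = 5249.99549 + 35661.84952 = 40911.84501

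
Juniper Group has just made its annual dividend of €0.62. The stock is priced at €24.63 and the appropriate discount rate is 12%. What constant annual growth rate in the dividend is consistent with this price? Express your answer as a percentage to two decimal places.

9.25%

P = D₀(1+g)/(r−g) ⇒ P(r−g) = D₀(1+g) ⇒ g(P+D₀) = P·r − D₀
g = (P·r − D₀)/(P + D₀) = (€24.63×0.12 − €0.62) / (€24.63 + €0.62) = 0.092499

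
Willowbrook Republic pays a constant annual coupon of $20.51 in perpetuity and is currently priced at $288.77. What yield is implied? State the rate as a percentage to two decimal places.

7.10%

P = C/r ⇒ r = C/P = $20.51/$288.77 = 0.071025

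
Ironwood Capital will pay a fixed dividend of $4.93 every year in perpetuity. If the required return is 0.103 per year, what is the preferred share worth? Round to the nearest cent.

Level perpetuity: PV = C / r = $4.93 / 0.103 = $47.86

$47.86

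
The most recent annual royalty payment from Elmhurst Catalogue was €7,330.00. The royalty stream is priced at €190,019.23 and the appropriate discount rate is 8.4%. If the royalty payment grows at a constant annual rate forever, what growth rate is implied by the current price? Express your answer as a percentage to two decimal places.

P = D₀(1+g)/(r−g) ⇒ P(r−g) = D₀(1+g) ⇒ g(P+D₀) = P·r − D₀
g = (P·r − D₀)/(P + D₀) = (€190,019.23×0.084 − €7,330.00) / (€190,019.23 + €7,330.00) = 0.043738

4.37%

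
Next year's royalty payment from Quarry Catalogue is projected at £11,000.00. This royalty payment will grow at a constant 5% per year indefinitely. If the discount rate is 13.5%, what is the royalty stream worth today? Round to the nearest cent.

Growing perpetuity: P = D₁ / (r − g) = £11,000.0000 / (0.135 − 0.05) = £129,411.76

£129411.76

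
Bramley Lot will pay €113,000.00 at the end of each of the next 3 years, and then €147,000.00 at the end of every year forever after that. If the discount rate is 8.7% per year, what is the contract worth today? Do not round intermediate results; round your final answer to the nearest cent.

PV of 3-year annuity: €113,000.00 × [1 − (1+0.087)^−3] / 0.087 = 287572.57660
Perpetuity value at year 3: €147,000.00 / 0.087 = 1689655.17241
PV of perpetuity: 1689655.17241 / (1+0.087)^3 = 1315556.33382
Total PV = 287572.57660 + 1315556.33382 = 1603128.91043

€1603128.91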